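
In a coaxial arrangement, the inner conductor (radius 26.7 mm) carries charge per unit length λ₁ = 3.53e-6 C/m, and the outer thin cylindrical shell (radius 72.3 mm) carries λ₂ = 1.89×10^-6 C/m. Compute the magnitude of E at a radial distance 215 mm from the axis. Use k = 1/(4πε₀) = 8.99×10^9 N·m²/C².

E = 4.53×10^5 V/m

By cylindrical symmetry E is radial; use a coaxial Gaussian cylinder of radius 215 mm and length L (r > 72.3 mm, enclosing both).
λ_enc = λ₁ + λ₂ = (3.53×10^-6) + (1.89×10^-6) = 5.42e-6 C/m.
Since E is radial and uniform over the curved surface, Φ = E·2πrL = Q_enc/ε₀ = λ_enc L/ε₀.
E = 2k|λ_enc|/r = 2(8.99×10^9)(5.42×10^-6)/(0.215) = 4.53×10^5 N/C.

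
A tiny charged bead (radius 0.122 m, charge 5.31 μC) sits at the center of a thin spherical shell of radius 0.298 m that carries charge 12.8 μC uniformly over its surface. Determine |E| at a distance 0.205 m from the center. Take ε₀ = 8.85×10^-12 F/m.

E ≈ 1.14×10^6 N/C

By spherical symmetry E is radial; choose a Gaussian sphere of radius r = 0.205 m (between the bodies, 0.122 m < r < 0.298 m).
The shell at 0.298 m lies outside the Gaussian surface, so Q_enc = 5.31 μC = 5.31×10^-6 C.
Applying ∮E·dA = Q_enc/ε₀ with Φ = E(4πr²):
E = |Q_enc|/(4πε₀r²) = (5.31e-6)/(4π·8.85×10^-12·(0.205)²) = 1.14×10^6 N/C.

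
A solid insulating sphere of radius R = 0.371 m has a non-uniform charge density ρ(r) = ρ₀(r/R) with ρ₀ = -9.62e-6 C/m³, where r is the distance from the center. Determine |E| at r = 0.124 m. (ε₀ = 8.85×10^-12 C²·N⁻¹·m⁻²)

Take a concentric spherical Gaussian surface of radius r = 0.124 m (r < R).
Q_enc = ∫₀^r ρ(r')·4πr'² dr' = (4πρ₀/R) ∫₀^r r'^3 dr' = 4πρ₀ r^4/(4·R) = -1.926e-8 C.
Gauss's law: E·4πr² = Q_enc/ε₀.
E = |Q_enc|/(4πε₀r²) = (1.926×10^-8)/(4π·8.85×10^-12·(0.124)²) = 1.13×10^4 N/C.

1.13×10^4 V/m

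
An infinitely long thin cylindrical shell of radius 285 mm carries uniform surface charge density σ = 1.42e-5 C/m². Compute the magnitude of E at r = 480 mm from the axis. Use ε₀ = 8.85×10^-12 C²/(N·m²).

E = 9.53e5 N/C

Take a coaxial cylindrical Gaussian surface of radius r = 480 mm and length L (r > 285 mm).
The whole shell is enclosed: λ_enc = σ·2πR = (1.42×10^-5)·2π·(0.285) = 2.543×10^-5 C/m.
Gauss's law: E·2πrL = λ_enc L/ε₀.
E = |λ_enc|/(2πε₀r) = (2.543×10^-5)/(2π·8.85×10^-12·0.48) = 9.53×10^5 N/C.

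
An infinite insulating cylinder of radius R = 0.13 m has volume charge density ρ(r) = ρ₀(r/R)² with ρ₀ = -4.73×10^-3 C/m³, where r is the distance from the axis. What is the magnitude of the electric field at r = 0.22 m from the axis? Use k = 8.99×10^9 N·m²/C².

|E| ≈ 1.03×10^7 N/C

Choose a coaxial cylinder of radius r = 0.22 m (arbitrary length L) as the Gaussian surface (r > R, full charge per length enclosed).
λ_enc = 2π ∫₀^R ρ₀(r'/R)^2 r' dr' = 2πρ₀R²/4 = -1.256e-4 C/m.
By Gauss's law (flux through the curved wall only), E·2πrL = λ_enc L/ε₀.
E = 2k|λ_enc|/r = 2(8.99×10^9)(1.256e-4)/(0.22) = 1.03×10^7 N/C.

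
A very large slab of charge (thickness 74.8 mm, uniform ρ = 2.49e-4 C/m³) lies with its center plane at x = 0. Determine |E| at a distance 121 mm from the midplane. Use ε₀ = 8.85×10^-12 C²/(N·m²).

|E| ≈ 1.05×10^6 N/C

The point |x| = 121 mm lies outside the slab (half-thickness 0.0374 m). A symmetric pillbox spanning the full slab encloses Q_enc = ρ·d·A.
Flux = 2EA ⇒ E = |ρ|d/(2ε₀), independent of distance outside.
E = (2.49×10^-4)(0.0748)/(2·8.85×10^-12) = 1.05e6 N/C.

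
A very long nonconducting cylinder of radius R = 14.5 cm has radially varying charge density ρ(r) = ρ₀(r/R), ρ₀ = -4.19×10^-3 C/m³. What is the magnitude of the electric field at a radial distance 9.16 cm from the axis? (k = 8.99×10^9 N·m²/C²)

By cylindrical symmetry E is radial; use a coaxial Gaussian cylinder of radius 9.16 cm and length L (r < R).
λ_enc = ∫₀^r ρ(r')·2πr' dr' = (2πρ₀/R)·r^3/3 = -4.651×10^-5 C/m.
Gauss's law: E·2πrL = λ_enc L/ε₀.
E = 2k|λ_enc|/r = 2(8.99×10^9)(4.651×10^-5)/(0.0916) = 9.13×10^6 N/C.

9.13×10^6 V/m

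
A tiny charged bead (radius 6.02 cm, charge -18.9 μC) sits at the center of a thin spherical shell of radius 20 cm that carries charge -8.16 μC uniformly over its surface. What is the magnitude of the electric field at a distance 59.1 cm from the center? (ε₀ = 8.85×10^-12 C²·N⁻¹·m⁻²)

E = 6.97e5 N/C

Symmetry ⇒ E = E(r) r̂. Gaussian sphere of radius r = 59.1 cm (r > 20 cm, enclosing both).
Q_enc = (-18.9 μC) + (-8.16 μC) = -2.706×10^-5 C.
Since E is radial and uniform over the Gaussian sphere, Φ = E·4πr² = Q_enc/ε₀.
E = |Q_enc|/(4πε₀r²) = (2.706×10^-5)/(4π·8.85×10^-12·(0.591)²) = 6.97e5 N/C.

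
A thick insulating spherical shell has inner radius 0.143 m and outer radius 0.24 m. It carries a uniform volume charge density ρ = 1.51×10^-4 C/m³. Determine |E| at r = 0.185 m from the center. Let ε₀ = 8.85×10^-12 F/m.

By spherical symmetry E is radial; choose a Gaussian sphere of radius r = 0.185 m (within the shell material, 0.143 m < r < 0.24 m).
Enclosed charge is the volume from a to r: Q_enc = (4π/3)ρ(r³ − a³) = 2.155e-6 C.
By Gauss's law, ∮E·dA = E·4πr² = Q_enc/ε₀.
E = |Q_enc|/(4πε₀r²) = (2.155e-6)/(4π·8.85×10^-12·(0.185)²) = 5.66e5 N/C.

|E| ≈ 5.66e5 N/C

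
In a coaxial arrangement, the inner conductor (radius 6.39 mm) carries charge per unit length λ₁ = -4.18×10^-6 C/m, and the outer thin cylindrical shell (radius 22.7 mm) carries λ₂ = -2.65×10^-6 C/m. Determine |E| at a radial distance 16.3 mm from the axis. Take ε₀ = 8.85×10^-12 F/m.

By cylindrical symmetry E is radial; use a coaxial Gaussian cylinder of radius 16.3 mm and length L (between the conductors, 6.39 mm < r < 22.7 mm).
Only the inner wire is enclosed; the outer shell contributes nothing inside itself. λ_enc = λ₁ = -4.18e-6 C/m.
Gauss's law: E·2πrL = λ_enc L/ε₀.
E = |λ_enc|/(2πε₀r) = (4.18e-6)/(2π·8.85×10^-12·0.0163) = 4.61e6 N/C.

|E| ≈ 4.61×10^6 N/C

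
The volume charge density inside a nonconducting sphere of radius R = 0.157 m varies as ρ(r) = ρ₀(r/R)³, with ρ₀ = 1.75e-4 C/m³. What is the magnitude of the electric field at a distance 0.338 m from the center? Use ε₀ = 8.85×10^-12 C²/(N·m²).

Take a concentric spherical Gaussian surface of radius r = 0.338 m (r > R, all charge enclosed).
Q_enc = 4π ∫₀^R ρ₀(r'/R)^3 r'² dr' = 4πρ₀R³/6 = 1.418e-6 C.
Applying ∮E·dA = Q_enc/ε₀ with Φ = E(4πr²):
E = |Q_enc|/(4πε₀r²) = (1.418e-6)/(4π·8.85×10^-12·(0.338)²) = 1.12e5 N/C.

1.12e5 N/C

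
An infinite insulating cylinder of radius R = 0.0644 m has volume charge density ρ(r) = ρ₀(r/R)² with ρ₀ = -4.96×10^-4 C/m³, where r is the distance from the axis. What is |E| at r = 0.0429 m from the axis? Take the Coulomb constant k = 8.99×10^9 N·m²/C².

By cylindrical symmetry E is radial; use a coaxial Gaussian cylinder of radius 0.0429 m and length L (r < R).
λ_enc = ∫₀^r ρ(r')·2πr' dr' = (2πρ₀/R²)·r^4/4 = -6.363e-7 C/m.
Gauss's law: E·2πrL = λ_enc L/ε₀.
E = 2k|λ_enc|/r = 2(8.99×10^9)(6.363e-7)/(0.0429) = 2.67×10^5 N/C.

E = 2.67×10^5 N/C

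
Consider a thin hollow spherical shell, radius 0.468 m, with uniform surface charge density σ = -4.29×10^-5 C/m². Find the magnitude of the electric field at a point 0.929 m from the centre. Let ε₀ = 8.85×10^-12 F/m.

|E| ≈ 1.23×10^6 N/C

Take a concentric spherical Gaussian surface of radius r = 0.929 m (r > 0.468 m).
The entire shell is enclosed: Q_enc = σ·4πR² = (-4.29×10^-5)·4π·(0.468)² = -1.181e-4 C.
Applying ∮E·dA = Q_enc/ε₀ with Φ = E(4πr²):
E = |Q_enc|/(4πε₀r²) = (1.181×10^-4)/(4π·8.85×10^-12·(0.929)²) = 1.23e6 N/C.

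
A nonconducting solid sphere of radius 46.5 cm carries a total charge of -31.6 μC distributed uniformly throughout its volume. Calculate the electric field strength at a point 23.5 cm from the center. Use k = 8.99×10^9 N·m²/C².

Take a concentric spherical Gaussian surface of radius r = 23.5 cm (r < R).
For a uniform sphere the enclosed fraction is (r/R)³, so Q_enc = (-31.6 μC)(0.235/0.465)³ = -4.079×10^-6 C.
Since E is radial and uniform over the Gaussian sphere, Φ = E·4πr² = Q_enc/ε₀.
E = k|Q_enc|/r² = (8.99×10^9)(4.079×10^-6)/(0.235)² = 6.64×10^5 N/C.

E ≈ 6.64e5 N/C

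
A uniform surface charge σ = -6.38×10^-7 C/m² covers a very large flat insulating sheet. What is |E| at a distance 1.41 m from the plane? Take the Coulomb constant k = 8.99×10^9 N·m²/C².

The symmetry is planar: E is normal to the sheet and the same magnitude on both sides. Take a pillbox straddling the sheet with end-cap area A.
Only the two end caps contribute flux: Φ = 2EA. With Q_enc = σA, Gauss's law gives E = |σ|/(2ε₀).
E = 2πk|σ| = 2π(8.99×10^9)(6.38e-7) = 3.60e4 N/C.

E ≈ 3.60e4 V/m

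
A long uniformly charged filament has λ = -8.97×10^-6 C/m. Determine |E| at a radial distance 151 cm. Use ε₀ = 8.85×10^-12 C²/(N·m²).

Take a coaxial cylindrical Gaussian surface of radius r = 151 cm and length L.
Q_enc = λL, so λ_enc = -8.97e-6 C/m.
Applying ∮E·dA = Q_enc/ε₀ with the end caps contributing no flux:
E = |λ_enc|/(2πε₀r) = (8.97×10^-6)/(2π·8.85×10^-12·1.51) = 1.07×10^5 N/C.

|E| = 1.07×10^5 N/C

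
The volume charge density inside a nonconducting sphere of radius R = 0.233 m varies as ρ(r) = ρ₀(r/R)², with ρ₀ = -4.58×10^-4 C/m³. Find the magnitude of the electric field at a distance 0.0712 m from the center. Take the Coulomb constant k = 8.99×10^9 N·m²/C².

By spherical symmetry E is radial; choose a Gaussian sphere of radius r = 0.0712 m (r < R).
Q_enc = ∫₀^r ρ(r')·4πr'² dr' = (4πρ₀/R²) ∫₀^r r'^4 dr' = 4πρ₀ r^5/(5·R²) = -3.88×10^-8 C.
Applying ∮E·dA = Q_enc/ε₀ with Φ = E(4πr²):
E = k|Q_enc|/r² = (8.99×10^9)(3.88×10^-8)/(0.0712)² = 6.88×10^4 N/C.

E = 6.88×10^4 V/m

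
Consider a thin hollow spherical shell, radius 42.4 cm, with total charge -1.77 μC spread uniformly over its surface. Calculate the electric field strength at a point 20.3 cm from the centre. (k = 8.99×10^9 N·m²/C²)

Use a concentric Gaussian sphere at r = 20.3 cm (inside the shell, r < 42.4 cm).
No charge lies within this surface, so Q_enc = 0 and Gauss's law gives E·4πr² = 0 ⇒ E = 0.

E = 0 (no enclosed charge)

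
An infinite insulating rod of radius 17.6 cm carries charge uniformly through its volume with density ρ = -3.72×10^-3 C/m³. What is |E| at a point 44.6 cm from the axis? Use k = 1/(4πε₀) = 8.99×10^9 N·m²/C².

E = 1.46e7 N/C

Choose a coaxial cylinder of radius r = 44.6 cm (arbitrary length L) as the Gaussian surface (r > 17.6 cm, full cross-section enclosed).
λ_enc = ρ·πR² = (-3.72×10^-3)π(0.176)² = -3.62×10^-4 C/m.
By Gauss's law (flux through the curved wall only), E·2πrL = λ_enc L/ε₀.
E = 2k|λ_enc|/r = 2(8.99×10^9)(3.62e-4)/(0.446) = 1.46e7 N/C.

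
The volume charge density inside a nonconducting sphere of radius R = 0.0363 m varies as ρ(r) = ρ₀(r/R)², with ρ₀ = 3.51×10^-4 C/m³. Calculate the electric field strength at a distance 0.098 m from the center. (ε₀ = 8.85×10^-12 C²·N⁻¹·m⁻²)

|E| ≈ 3.95×10^4 N/C

Take a concentric spherical Gaussian surface of radius r = 0.098 m (r > R, all charge enclosed).
Q_enc = 4π ∫₀^R ρ₀(r'/R)^2 r'² dr' = 4πρ₀R³/5 = 4.22e-8 C.
Since E is radial and uniform over the Gaussian sphere, Φ = E·4πr² = Q_enc/ε₀.
E = |Q_enc|/(4πε₀r²) = (4.22e-8)/(4π·8.85×10^-12·(0.098)²) = 3.95×10^4 N/C.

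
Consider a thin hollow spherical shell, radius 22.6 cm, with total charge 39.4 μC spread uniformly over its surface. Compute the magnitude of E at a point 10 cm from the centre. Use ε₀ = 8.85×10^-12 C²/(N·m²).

|E| = 0 N/C

Symmetry ⇒ E = E(r) r̂. Gaussian sphere of radius r = 10 cm (inside the shell, r < 22.6 cm).
No charge lies within this surface, so Q_enc = 0 and Gauss's law gives E·4πr² = 0 ⇒ E = 0.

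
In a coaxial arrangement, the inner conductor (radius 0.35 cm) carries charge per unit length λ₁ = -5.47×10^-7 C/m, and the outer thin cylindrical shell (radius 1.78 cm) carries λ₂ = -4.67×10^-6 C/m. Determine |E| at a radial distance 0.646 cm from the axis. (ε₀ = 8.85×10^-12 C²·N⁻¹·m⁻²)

Choose a coaxial cylinder of radius r = 0.646 cm (arbitrary length L) as the Gaussian surface (between the conductors, 0.35 cm < r < 1.78 cm).
Only the inner wire is enclosed; the outer shell contributes nothing inside itself. λ_enc = λ₁ = -5.47×10^-7 C/m.
Gauss's law: E·2πrL = λ_enc L/ε₀.
E = |λ_enc|/(2πε₀r) = (5.47×10^-7)/(2π·8.85×10^-12·0.00646) = 1.52e6 N/C.

|E| = 1.52×10^6 N/C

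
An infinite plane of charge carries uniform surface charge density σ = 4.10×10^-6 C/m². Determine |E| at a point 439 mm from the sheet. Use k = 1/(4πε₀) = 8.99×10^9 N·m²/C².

E ≈ 2.32×10^5 V/m

Choose a cylindrical pillbox piercing the sheet, end faces (area A) parallel to it.
Only the two end caps contribute flux: Φ = 2EA. With Q_enc = σA, Gauss's law gives E = |σ|/(2ε₀).
E = 2πk|σ| = 2π(8.99×10^9)(4.10×10^-6) = 2.32×10^5 N/C.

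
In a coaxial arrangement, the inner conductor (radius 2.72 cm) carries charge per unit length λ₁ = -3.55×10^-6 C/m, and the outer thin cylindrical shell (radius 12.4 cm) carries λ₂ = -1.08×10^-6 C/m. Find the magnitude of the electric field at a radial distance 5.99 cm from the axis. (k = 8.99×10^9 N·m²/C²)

Take a coaxial cylindrical Gaussian surface of radius r = 5.99 cm and length L (between the conductors, 2.72 cm < r < 12.4 cm).
Only the inner wire is enclosed; the outer shell contributes nothing inside itself. λ_enc = λ₁ = -3.55×10^-6 C/m.
Since E is radial and uniform over the curved surface, Φ = E·2πrL = Q_enc/ε₀ = λ_enc L/ε₀.
E = 2k|λ_enc|/r = 2(8.99×10^9)(3.55×10^-6)/(0.0599) = 1.07×10^6 N/C.

E = 1.07e6 N/C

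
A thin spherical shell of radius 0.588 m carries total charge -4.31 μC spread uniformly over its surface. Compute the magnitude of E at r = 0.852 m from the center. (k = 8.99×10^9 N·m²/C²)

Symmetry ⇒ E = E(r) r̂. Gaussian sphere of radius r = 0.852 m (r > 0.588 m).
The entire shell is enclosed: Q_enc = -4.31e-6 C.
Gauss's law: E·4πr² = Q_enc/ε₀.
E = k|Q_enc|/r² = (8.99×10^9)(4.31×10^-6)/(0.852)² = 5.34e4 N/C.

E = 5.34×10^4 N/C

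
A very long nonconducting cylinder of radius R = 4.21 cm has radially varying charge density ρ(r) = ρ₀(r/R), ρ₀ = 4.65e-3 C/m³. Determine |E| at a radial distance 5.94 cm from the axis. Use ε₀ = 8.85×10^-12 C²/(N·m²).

E = 5.23×10^6 V/m

Coaxial Gaussian cylinder, radius r = 5.94 cm, length L (r > R, full charge per length enclosed).
λ_enc = 2π ∫₀^R ρ₀(r'/R)^1 r' dr' = 2πρ₀R²/3 = 1.726×10^-5 C/m.
By Gauss's law (flux through the curved wall only), E·2πrL = λ_enc L/ε₀.
E = |λ_enc|/(2πε₀r) = (1.726×10^-5)/(2π·8.85×10^-12·0.0594) = 5.23×10^6 N/C.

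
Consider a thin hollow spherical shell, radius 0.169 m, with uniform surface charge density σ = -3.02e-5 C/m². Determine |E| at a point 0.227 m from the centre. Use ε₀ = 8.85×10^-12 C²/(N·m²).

|E| ≈ 1.89×10^6 V/m

Use a concentric Gaussian sphere at r = 0.227 m (r > 0.169 m).
The entire shell is enclosed: Q_enc = σ·4πR² = (-3.02×10^-5)·4π·(0.169)² = -1.084e-5 C.
Applying ∮E·dA = Q_enc/ε₀ with Φ = E(4πr²):
E = |Q_enc|/(4πε₀r²) = (1.084e-5)/(4π·8.85×10^-12·(0.227)²) = 1.89e6 N/C.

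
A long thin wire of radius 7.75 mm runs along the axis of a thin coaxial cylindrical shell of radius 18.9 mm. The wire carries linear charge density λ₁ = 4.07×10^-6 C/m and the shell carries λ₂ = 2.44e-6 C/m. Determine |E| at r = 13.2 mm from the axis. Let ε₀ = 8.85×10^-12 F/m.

Take a coaxial cylindrical Gaussian surface of radius r = 13.2 mm and length L (between the conductors, 7.75 mm < r < 18.9 mm).
The shell at 18.9 mm lies outside the Gaussian surface, so λ_enc = λ₁ = 4.07×10^-6 C/m.
Applying ∮E·dA = Q_enc/ε₀ with the end caps contributing no flux:
E = |λ_enc|/(2πε₀r) = (4.07e-6)/(2π·8.85×10^-12·0.0132) = 5.54×10^6 N/C.

5.54×10^6 V/m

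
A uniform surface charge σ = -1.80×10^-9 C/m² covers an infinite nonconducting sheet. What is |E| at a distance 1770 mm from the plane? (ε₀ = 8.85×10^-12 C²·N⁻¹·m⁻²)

By planar symmetry E is perpendicular to the sheet and uniform; use a Gaussian pillbox with flat faces of area A on each side of the sheet.
Only the two end caps contribute flux: Φ = 2EA. With Q_enc = σA, Gauss's law gives E = |σ|/(2ε₀).
E = |σ|/(2ε₀) = (1.80×10^-9)/(2·8.85×10^-12) = 102 N/C.

E = 102 N/C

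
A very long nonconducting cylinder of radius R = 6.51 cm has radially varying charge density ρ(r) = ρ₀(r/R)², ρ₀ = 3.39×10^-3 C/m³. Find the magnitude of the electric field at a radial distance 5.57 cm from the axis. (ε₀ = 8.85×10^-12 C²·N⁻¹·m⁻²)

Coaxial Gaussian cylinder, radius r = 5.57 cm, length L (r < R).
λ_enc = ∫₀^r ρ(r')·2πr' dr' = (2πρ₀/R²)·r^4/4 = 1.209×10^-5 C/m.
Since E is radial and uniform over the curved surface, Φ = E·2πrL = Q_enc/ε₀ = λ_enc L/ε₀.
E = |λ_enc|/(2πε₀r) = (1.209×10^-5)/(2π·8.85×10^-12·0.0557) = 3.90e6 N/C.

|E| ≈ 3.90e6 N/C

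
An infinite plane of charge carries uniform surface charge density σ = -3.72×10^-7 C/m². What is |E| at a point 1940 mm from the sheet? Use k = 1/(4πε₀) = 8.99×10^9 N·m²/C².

Choose a cylindrical pillbox piercing the sheet, end faces (area A) parallel to it.
Only the two end caps contribute flux: Φ = 2EA. With Q_enc = σA, Gauss's law gives E = |σ|/(2ε₀).
E = 2πk|σ| = 2π(8.99×10^9)(3.72e-7) = 2.10e4 N/C.

|E| ≈ 2.10e4 N/C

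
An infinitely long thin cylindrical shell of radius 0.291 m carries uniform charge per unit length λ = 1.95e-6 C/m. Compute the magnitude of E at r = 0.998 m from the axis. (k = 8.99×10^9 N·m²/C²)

Coaxial Gaussian cylinder, radius r = 0.998 m, length L (r > 0.291 m).
The full line charge is enclosed: λ_enc = 1.95×10^-6 C/m.
Gauss's law: E·2πrL = λ_enc L/ε₀.
E = 2k|λ_enc|/r = 2(8.99×10^9)(1.95×10^-6)/(0.998) = 3.51×10^4 N/C.

3.51×10^4 V/m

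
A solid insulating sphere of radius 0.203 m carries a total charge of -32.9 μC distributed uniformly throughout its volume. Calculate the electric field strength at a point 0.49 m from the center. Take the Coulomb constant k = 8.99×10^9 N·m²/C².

E = 1.23×10^6 N/C

Use a concentric Gaussian sphere at r = 0.49 m (r > R, so the entire charge is enclosed).
Q_enc = -32.9 μC = -3.29e-5 C.
Gauss's law: E·4πr² = Q_enc/ε₀.
E = k|Q_enc|/r² = (8.99×10^9)(3.29e-5)/(0.49)² = 1.23e6 N/C.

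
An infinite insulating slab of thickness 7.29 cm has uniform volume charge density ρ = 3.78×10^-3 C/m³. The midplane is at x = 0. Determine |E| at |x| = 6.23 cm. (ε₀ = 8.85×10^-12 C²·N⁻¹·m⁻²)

|E| ≈ 1.56×10^7 N/C

The point |x| = 6.23 cm lies outside the slab (half-thickness 0.03645 m). A symmetric pillbox spanning the full slab encloses Q_enc = ρ·d·A.
Flux = 2EA ⇒ E = |ρ|d/(2ε₀), independent of distance outside.
E = (3.78e-3)(0.0729)/(2·8.85×10^-12) = 1.56e7 N/C.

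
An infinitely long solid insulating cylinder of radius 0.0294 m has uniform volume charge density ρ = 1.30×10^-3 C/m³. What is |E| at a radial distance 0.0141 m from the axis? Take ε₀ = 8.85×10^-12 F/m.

|E| = 1.04×10^6 N/C

Choose a coaxial cylinder of radius r = 0.0141 m (arbitrary length L) as the Gaussian surface (r < R).
Charge inside radius r per length L is ρ·πr²·L, so λ_enc = ρπr² = 8.12×10^-7 C/m.
Since E is radial and uniform over the curved surface, Φ = E·2πrL = Q_enc/ε₀ = λ_enc L/ε₀.
E = |λ_enc|/(2πε₀r) = (8.12e-7)/(2π·8.85×10^-12·0.0141) = 1.04×10^6 N/C.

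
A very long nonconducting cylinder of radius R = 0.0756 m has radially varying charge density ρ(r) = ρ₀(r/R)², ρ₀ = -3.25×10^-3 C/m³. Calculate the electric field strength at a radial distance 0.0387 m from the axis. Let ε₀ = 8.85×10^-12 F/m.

Take a coaxial cylindrical Gaussian surface of radius r = 0.0387 m and length L (r < R).
λ_enc = ∫₀^r ρ(r')·2πr' dr' = (2πρ₀/R²)·r^4/4 = -2.004×10^-6 C/m.
Applying ∮E·dA = Q_enc/ε₀ with the end caps contributing no flux:
E = |λ_enc|/(2πε₀r) = (2.004×10^-6)/(2π·8.85×10^-12·0.0387) = 9.31×10^5 N/C.

E ≈ 9.31e5 N/C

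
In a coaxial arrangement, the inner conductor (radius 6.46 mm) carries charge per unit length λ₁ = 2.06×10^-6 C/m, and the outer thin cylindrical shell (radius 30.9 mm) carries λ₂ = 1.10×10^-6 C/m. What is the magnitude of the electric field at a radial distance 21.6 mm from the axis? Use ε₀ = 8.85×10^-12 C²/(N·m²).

E = 1.72×10^6 N/C

By cylindrical symmetry E is radial; use a coaxial Gaussian cylinder of radius 21.6 mm and length L (between the conductors, 6.46 mm < r < 30.9 mm).
The shell at 30.9 mm lies outside the Gaussian surface, so λ_enc = λ₁ = 2.06e-6 C/m.
Since E is radial and uniform over the curved surface, Φ = E·2πrL = Q_enc/ε₀ = λ_enc L/ε₀.
E = |λ_enc|/(2πε₀r) = (2.06×10^-6)/(2π·8.85×10^-12·0.0216) = 1.72×10^6 N/C.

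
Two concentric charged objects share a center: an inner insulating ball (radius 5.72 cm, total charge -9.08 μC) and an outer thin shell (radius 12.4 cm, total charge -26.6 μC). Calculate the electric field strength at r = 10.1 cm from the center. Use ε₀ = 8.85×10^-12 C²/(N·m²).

|E| = 8.00e6 V/m

Symmetry ⇒ E = E(r) r̂. Gaussian sphere of radius r = 10.1 cm (between the bodies, 5.72 cm < r < 12.4 cm).
The shell at 12.4 cm lies outside the Gaussian surface, so Q_enc = -9.08 μC = -9.08×10^-6 C.
Since E is radial and uniform over the Gaussian sphere, Φ = E·4πr² = Q_enc/ε₀.
E = |Q_enc|/(4πε₀r²) = (9.08e-6)/(4π·8.85×10^-12·(0.101)²) = 8.00e6 N/C.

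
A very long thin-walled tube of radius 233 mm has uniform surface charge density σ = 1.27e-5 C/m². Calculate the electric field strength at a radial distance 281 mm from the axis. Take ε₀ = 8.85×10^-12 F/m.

|E| = 1.19×10^6 N/C

Coaxial Gaussian cylinder, radius r = 281 mm, length L (r > 233 mm).
The whole shell is enclosed: λ_enc = σ·2πR = (1.27×10^-5)·2π·(0.233) = 1.859e-5 C/m.
Since E is radial and uniform over the curved surface, Φ = E·2πrL = Q_enc/ε₀ = λ_enc L/ε₀.
E = |λ_enc|/(2πε₀r) = (1.859×10^-5)/(2π·8.85×10^-12·0.281) = 1.19e6 N/C.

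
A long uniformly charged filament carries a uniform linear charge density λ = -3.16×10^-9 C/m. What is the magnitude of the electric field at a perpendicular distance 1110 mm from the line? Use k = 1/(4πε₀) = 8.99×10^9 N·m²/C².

|E| ≈ 51.2 N/C

Choose a coaxial cylinder of radius r = 1110 mm (arbitrary length L) as the Gaussian surface.
Q_enc = λL, so λ_enc = -3.16×10^-9 C/m.
Since E is radial and uniform over the curved surface, Φ = E·2πrL = Q_enc/ε₀ = λ_enc L/ε₀.
E = 2k|λ_enc|/r = 2(8.99×10^9)(3.16×10^-9)/(1.11) = 51.2 N/C.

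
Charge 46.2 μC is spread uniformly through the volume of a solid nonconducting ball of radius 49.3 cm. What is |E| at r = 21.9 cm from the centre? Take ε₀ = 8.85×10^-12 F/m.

E ≈ 7.59×10^5 V/m

Use a concentric Gaussian sphere at r = 21.9 cm (r < R).
For a uniform sphere the enclosed fraction is (r/R)³, so Q_enc = (46.2 μC)(0.219/0.493)³ = 4.05×10^-6 C.
Gauss's law: E·4πr² = Q_enc/ε₀.
E = |Q_enc|/(4πε₀r²) = (4.05×10^-6)/(4π·8.85×10^-12·(0.219)²) = 7.59×10^5 N/C.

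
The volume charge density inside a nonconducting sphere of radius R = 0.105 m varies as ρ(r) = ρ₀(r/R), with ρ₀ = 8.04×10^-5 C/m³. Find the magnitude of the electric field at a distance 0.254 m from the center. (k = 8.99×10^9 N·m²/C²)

Use a concentric Gaussian sphere at r = 0.254 m (r > R, all charge enclosed).
Q_enc = 4π ∫₀^R ρ₀(r'/R)^1 r'² dr' = 4πρ₀R³/4 = 2.924×10^-7 C.
Since E is radial and uniform over the Gaussian sphere, Φ = E·4πr² = Q_enc/ε₀.
E = k|Q_enc|/r² = (8.99×10^9)(2.924×10^-7)/(0.254)² = 4.07e4 N/C.

|E| ≈ 4.07e4 N/C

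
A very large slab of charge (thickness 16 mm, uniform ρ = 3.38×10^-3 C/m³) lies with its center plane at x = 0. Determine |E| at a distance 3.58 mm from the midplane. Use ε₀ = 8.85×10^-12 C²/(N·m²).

By symmetry E is perpendicular to the slab. A Gaussian pillbox from −3.58 mm to +3.58 mm (face area A) lies entirely within the slab.
Q_enc = ρ·(2x)·A and flux = 2EA, so 2EA = 2ρxA/ε₀ ⇒ E = |ρ|x/ε₀.
E = (3.38×10^-3)(0.00358)/(8.85×10^-12) = 1.37×10^6 N/C.

|E| ≈ 1.37×10^6 V/m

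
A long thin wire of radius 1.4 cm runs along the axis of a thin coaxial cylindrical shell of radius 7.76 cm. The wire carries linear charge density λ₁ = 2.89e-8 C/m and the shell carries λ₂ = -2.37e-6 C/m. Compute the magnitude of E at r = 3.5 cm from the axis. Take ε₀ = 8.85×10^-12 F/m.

Take a coaxial cylindrical Gaussian surface of radius r = 3.5 cm and length L (between the conductors, 1.4 cm < r < 7.76 cm).
Only the inner wire is enclosed; the outer shell contributes nothing inside itself. λ_enc = λ₁ = 2.89e-8 C/m.
Gauss's law: E·2πrL = λ_enc L/ε₀.
E = |λ_enc|/(2πε₀r) = (2.89×10^-8)/(2π·8.85×10^-12·0.035) = 1.48e4 N/C.

E = 1.48e4 N/C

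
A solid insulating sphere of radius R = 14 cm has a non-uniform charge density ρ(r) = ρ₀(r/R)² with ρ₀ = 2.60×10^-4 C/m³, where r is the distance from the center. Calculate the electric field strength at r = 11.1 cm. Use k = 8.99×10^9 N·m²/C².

Symmetry ⇒ E = E(r) r̂. Gaussian sphere of radius r = 11.1 cm (r < R).
Integrate the density: Q_enc = 4π ∫₀^r ρ₀(r'/R)^2 r'² dr' = 4πρ₀ r^5/(5·R²) = 5.618×10^-7 C.
Gauss's law: E·4πr² = Q_enc/ε₀.
E = k|Q_enc|/r² = (8.99×10^9)(5.618×10^-7)/(0.111)² = 4.10×10^5 N/C.

E = 4.10×10^5 V/m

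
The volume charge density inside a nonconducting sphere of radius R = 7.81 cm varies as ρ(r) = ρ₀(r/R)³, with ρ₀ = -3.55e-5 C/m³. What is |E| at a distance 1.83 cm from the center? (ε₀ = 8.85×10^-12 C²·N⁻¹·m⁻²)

|E| = 157 V/m

By spherical symmetry E is radial; choose a Gaussian sphere of radius r = 1.83 cm (r < R).
Q_enc = ∫₀^r ρ(r')·4πr'² dr' = (4πρ₀/R³) ∫₀^r r'^5 dr' = 4πρ₀ r^6/(6·R³) = -5.862×10^-12 C.
Since E is radial and uniform over the Gaussian sphere, Φ = E·4πr² = Q_enc/ε₀.
E = |Q_enc|/(4πε₀r²) = (5.862×10^-12)/(4π·8.85×10^-12·(0.0183)²) = 157 N/C.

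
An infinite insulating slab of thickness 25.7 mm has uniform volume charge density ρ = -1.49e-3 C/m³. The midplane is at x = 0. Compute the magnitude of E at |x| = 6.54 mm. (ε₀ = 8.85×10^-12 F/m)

E ≈ 1.10×10^6 N/C

By symmetry E is perpendicular to the slab. A Gaussian pillbox from −6.54 mm to +6.54 mm (face area A) lies entirely within the slab.
Q_enc = ρ·(2x)·A and flux = 2EA, so 2EA = 2ρxA/ε₀ ⇒ E = |ρ|x/ε₀.
E = (1.49×10^-3)(0.00654)/(8.85×10^-12) = 1.10×10^6 N/C.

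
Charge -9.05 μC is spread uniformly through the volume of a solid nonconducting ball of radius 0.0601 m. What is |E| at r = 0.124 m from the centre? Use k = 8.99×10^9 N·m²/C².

Use a concentric Gaussian sphere at r = 0.124 m (r > R, so the entire charge is enclosed).
Q_enc = -9.05 μC = -9.05e-6 C.
Since E is radial and uniform over the Gaussian sphere, Φ = E·4πr² = Q_enc/ε₀.
E = k|Q_enc|/r² = (8.99×10^9)(9.05e-6)/(0.124)² = 5.29×10^6 N/C.

|E| = 5.29e6 V/m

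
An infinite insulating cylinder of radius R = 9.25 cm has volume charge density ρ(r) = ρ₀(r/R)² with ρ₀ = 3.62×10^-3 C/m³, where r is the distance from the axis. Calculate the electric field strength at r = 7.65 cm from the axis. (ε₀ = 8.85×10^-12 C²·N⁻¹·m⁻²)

Take a coaxial cylindrical Gaussian surface of radius r = 7.65 cm and length L (r < R).
Integrating ρ over the cross-section to radius r: λ_enc = (2πρ₀/R²) ∫₀^r r'^3 dr' = 2πρ₀ r^4/(4·R²) = 2.276e-5 C/m.
Since E is radial and uniform over the curved surface, Φ = E·2πrL = Q_enc/ε₀ = λ_enc L/ε₀.
E = |λ_enc|/(2πε₀r) = (2.276e-5)/(2π·8.85×10^-12·0.0765) = 5.35e6 N/C.

|E| = 5.35×10^6 V/m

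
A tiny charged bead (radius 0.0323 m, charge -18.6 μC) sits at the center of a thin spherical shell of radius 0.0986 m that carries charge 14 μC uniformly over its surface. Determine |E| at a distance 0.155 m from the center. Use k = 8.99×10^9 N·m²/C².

E = 1.72×10^6 V/m

Take a concentric spherical Gaussian surface of radius r = 0.155 m (r > 0.0986 m, enclosing both).
Q_enc = (-18.6 μC) + (14 μC) = -4.60×10^-6 C.
Applying ∮E·dA = Q_enc/ε₀ with Φ = E(4πr²):
E = k|Q_enc|/r² = (8.99×10^9)(4.60×10^-6)/(0.155)² = 1.72×10^6 N/C.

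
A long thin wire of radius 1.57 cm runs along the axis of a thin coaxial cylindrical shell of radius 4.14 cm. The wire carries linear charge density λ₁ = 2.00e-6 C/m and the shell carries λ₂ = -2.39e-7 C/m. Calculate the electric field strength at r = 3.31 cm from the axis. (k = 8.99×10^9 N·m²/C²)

Take a coaxial cylindrical Gaussian surface of radius r = 3.31 cm and length L (between the conductors, 1.57 cm < r < 4.14 cm).
The shell at 4.14 cm lies outside the Gaussian surface, so λ_enc = λ₁ = 2.00e-6 C/m.
Since E is radial and uniform over the curved surface, Φ = E·2πrL = Q_enc/ε₀ = λ_enc L/ε₀.
E = 2k|λ_enc|/r = 2(8.99×10^9)(2.00×10^-6)/(0.0331) = 1.09×10^6 N/C.

|E| = 1.09e6 V/m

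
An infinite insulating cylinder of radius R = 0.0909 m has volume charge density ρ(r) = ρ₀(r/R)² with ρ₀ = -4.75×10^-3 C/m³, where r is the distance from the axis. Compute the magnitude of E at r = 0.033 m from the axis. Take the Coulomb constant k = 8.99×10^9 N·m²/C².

E ≈ 5.83×10^5 N/C

Choose a coaxial cylinder of radius r = 0.033 m (arbitrary length L) as the Gaussian surface (r < R).
Integrating ρ over the cross-section to radius r: λ_enc = (2πρ₀/R²) ∫₀^r r'^3 dr' = 2πρ₀ r^4/(4·R²) = -1.071×10^-6 C/m.
By Gauss's law (flux through the curved wall only), E·2πrL = λ_enc L/ε₀.
E = 2k|λ_enc|/r = 2(8.99×10^9)(1.071×10^-6)/(0.033) = 5.83e5 N/C.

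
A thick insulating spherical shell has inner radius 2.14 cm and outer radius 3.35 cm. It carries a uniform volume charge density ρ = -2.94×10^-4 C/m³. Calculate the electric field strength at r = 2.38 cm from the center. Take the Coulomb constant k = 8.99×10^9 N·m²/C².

|E| ≈ 7.19×10^4 V/m

Symmetry ⇒ E = E(r) r̂. Gaussian sphere of radius r = 2.38 cm (within the shell material, 2.14 cm < r < 3.35 cm).
Enclosed charge is the volume from a to r: Q_enc = (4π/3)ρ(r³ − a³) = -4.533×10^-9 C.
By Gauss's law, ∮E·dA = E·4πr² = Q_enc/ε₀.
E = k|Q_enc|/r² = (8.99×10^9)(4.533×10^-9)/(0.0238)² = 7.19×10^4 N/C.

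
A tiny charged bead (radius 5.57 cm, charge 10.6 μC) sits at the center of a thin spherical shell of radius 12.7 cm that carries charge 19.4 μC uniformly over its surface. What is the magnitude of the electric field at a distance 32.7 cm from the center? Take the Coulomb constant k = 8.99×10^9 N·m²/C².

|E| = 2.52×10^6 N/C

By spherical symmetry E is radial; choose a Gaussian sphere of radius r = 32.7 cm (r > 12.7 cm, enclosing both).
Q_enc = (10.6 μC) + (19.4 μC) = 3.00×10^-5 C.
Since E is radial and uniform over the Gaussian sphere, Φ = E·4πr² = Q_enc/ε₀.
E = k|Q_enc|/r² = (8.99×10^9)(3.00×10^-5)/(0.327)² = 2.52e6 N/C.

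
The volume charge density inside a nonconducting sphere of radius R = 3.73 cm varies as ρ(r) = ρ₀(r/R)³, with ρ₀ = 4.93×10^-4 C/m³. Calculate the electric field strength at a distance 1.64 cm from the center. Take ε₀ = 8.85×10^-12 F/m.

Use a concentric Gaussian sphere at r = 1.64 cm (r < R).
Q_enc = ∫₀^r ρ(r')·4πr'² dr' = (4πρ₀/R³) ∫₀^r r'^5 dr' = 4πρ₀ r^6/(6·R³) = 3.871×10^-10 C.
Applying ∮E·dA = Q_enc/ε₀ with Φ = E(4πr²):
E = |Q_enc|/(4πε₀r²) = (3.871×10^-10)/(4π·8.85×10^-12·(0.0164)²) = 1.29×10^4 N/C.

E = 1.29×10^4 N/C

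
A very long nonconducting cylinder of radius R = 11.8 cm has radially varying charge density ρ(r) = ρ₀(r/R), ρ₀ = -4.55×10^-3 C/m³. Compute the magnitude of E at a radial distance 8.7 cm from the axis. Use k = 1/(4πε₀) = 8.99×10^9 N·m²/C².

By cylindrical symmetry E is radial; use a coaxial Gaussian cylinder of radius 8.7 cm and length L (r < R).
Integrating ρ over the cross-section to radius r: λ_enc = (2πρ₀/R) ∫₀^r r'^2 dr' = 2πρ₀ r^3/(3·R) = -5.318×10^-5 C/m.
Since E is radial and uniform over the curved surface, Φ = E·2πrL = Q_enc/ε₀ = λ_enc L/ε₀.
E = 2k|λ_enc|/r = 2(8.99×10^9)(5.318e-5)/(0.087) = 1.10e7 N/C.

|E| = 1.10×10^7 N/C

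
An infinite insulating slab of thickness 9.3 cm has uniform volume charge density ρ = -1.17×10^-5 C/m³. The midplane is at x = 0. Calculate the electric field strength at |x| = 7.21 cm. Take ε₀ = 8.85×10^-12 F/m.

|E| ≈ 6.15e4 V/m

The point |x| = 7.21 cm lies outside the slab (half-thickness 0.0465 m). A symmetric pillbox spanning the full slab encloses Q_enc = ρ·d·A.
Flux = 2EA ⇒ E = |ρ|d/(2ε₀), independent of distance outside.
E = (1.17×10^-5)(0.093)/(2·8.85×10^-12) = 6.15×10^4 N/C.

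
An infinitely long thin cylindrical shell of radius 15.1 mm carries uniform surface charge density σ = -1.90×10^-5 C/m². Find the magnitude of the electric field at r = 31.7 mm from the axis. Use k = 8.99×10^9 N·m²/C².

|E| = 1.02e6 N/C

Coaxial Gaussian cylinder, radius r = 31.7 mm, length L (r > 15.1 mm).
The whole shell is enclosed: λ_enc = σ·2πR = (-1.90e-5)·2π·(0.0151) = -1.803×10^-6 C/m.
By Gauss's law (flux through the curved wall only), E·2πrL = λ_enc L/ε₀.
E = 2k|λ_enc|/r = 2(8.99×10^9)(1.803×10^-6)/(0.0317) = 1.02×10^6 N/C.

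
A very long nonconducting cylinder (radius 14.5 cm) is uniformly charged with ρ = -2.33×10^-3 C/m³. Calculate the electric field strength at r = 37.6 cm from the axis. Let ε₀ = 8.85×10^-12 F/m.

Take a coaxial cylindrical Gaussian surface of radius r = 37.6 cm and length L (r > 14.5 cm, full cross-section enclosed).
λ_enc = ρ·πR² = (-2.33e-3)π(0.145)² = -1.539×10^-4 C/m.
Since E is radial and uniform over the curved surface, Φ = E·2πrL = Q_enc/ε₀ = λ_enc L/ε₀.
E = |λ_enc|/(2πε₀r) = (1.539e-4)/(2π·8.85×10^-12·0.376) = 7.36×10^6 N/C.

|E| ≈ 7.36×10^6 V/m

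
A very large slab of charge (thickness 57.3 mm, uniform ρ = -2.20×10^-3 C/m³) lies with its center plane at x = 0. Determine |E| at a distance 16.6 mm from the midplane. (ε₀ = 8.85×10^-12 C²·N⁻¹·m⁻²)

4.13×10^6 V/m

By symmetry E is perpendicular to the slab. A Gaussian pillbox from −16.6 mm to +16.6 mm (face area A) lies entirely within the slab.
Q_enc = ρ·(2x)·A and flux = 2EA, so 2EA = 2ρxA/ε₀ ⇒ E = |ρ|x/ε₀.
E = (2.20×10^-3)(0.0166)/(8.85×10^-12) = 4.13×10^6 N/C.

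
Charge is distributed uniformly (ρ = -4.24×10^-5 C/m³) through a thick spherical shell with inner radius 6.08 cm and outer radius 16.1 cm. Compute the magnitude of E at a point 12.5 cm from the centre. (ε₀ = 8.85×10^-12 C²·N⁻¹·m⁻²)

By spherical symmetry E is radial; choose a Gaussian sphere of radius r = 12.5 cm (within the shell material, 6.08 cm < r < 16.1 cm).
Enclosed charge is the volume from a to r: Q_enc = (4π/3)ρ(r³ − a³) = -3.07×10^-7 C.
Since E is radial and uniform over the Gaussian sphere, Φ = E·4πr² = Q_enc/ε₀.
E = |Q_enc|/(4πε₀r²) = (3.07×10^-7)/(4π·8.85×10^-12·(0.125)²) = 1.77×10^5 N/C.

|E| ≈ 1.77e5 V/m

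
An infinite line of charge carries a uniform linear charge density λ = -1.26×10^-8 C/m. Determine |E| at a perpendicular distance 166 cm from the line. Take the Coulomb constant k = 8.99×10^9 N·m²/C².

|E| = 136 N/C

Coaxial Gaussian cylinder, radius r = 166 cm, length L.
Q_enc = λL, so λ_enc = -1.26×10^-8 C/m.
By Gauss's law (flux through the curved wall only), E·2πrL = λ_enc L/ε₀.
E = 2k|λ_enc|/r = 2(8.99×10^9)(1.26×10^-8)/(1.66) = 136 N/C.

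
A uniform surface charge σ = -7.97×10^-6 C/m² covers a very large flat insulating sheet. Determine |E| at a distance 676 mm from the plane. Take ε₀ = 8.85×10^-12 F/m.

By planar symmetry E is perpendicular to the sheet and uniform; use a Gaussian pillbox with flat faces of area A on each side of the sheet.
Flux Φ = 2EA and Q_enc = σA, so 2EA = σA/ε₀ ⇒ E = |σ|/(2ε₀), independent of distance.
E = |σ|/(2ε₀) = (7.97×10^-6)/(2·8.85×10^-12) = 4.50×10^5 N/C.

E ≈ 4.50e5 N/C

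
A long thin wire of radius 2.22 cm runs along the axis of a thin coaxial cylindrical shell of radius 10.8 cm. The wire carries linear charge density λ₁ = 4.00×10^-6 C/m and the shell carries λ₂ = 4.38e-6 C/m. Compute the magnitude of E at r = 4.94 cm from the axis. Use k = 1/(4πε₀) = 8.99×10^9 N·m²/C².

Choose a coaxial cylinder of radius r = 4.94 cm (arbitrary length L) as the Gaussian surface (between the conductors, 2.22 cm < r < 10.8 cm).
The shell at 10.8 cm lies outside the Gaussian surface, so λ_enc = λ₁ = 4.00×10^-6 C/m.
Gauss's law: E·2πrL = λ_enc L/ε₀.
E = 2k|λ_enc|/r = 2(8.99×10^9)(4.00e-6)/(0.0494) = 1.46e6 N/C.

E ≈ 1.46×10^6 V/m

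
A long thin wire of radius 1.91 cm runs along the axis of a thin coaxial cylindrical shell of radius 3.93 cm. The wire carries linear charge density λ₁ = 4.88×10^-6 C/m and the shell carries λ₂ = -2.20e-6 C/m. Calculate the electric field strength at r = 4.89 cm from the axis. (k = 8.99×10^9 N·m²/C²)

By cylindrical symmetry E is radial; use a coaxial Gaussian cylinder of radius 4.89 cm and length L (r > 3.93 cm, enclosing both).
λ_enc = λ₁ + λ₂ = (4.88e-6) + (-2.20×10^-6) = 2.68e-6 C/m.
Applying ∮E·dA = Q_enc/ε₀ with the end caps contributing no flux:
E = 2k|λ_enc|/r = 2(8.99×10^9)(2.68e-6)/(0.0489) = 9.85×10^5 N/C.

|E| ≈ 9.85e5 N/C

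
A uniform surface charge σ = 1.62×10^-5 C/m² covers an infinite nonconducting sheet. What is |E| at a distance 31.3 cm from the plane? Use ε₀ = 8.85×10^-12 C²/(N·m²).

By planar symmetry E is perpendicular to the sheet and uniform; use a Gaussian pillbox with flat faces of area A on each side of the sheet.
Flux Φ = 2EA and Q_enc = σA, so 2EA = σA/ε₀ ⇒ E = |σ|/(2ε₀), independent of distance.
E = |σ|/(2ε₀) = (1.62e-5)/(2·8.85×10^-12) = 9.15e5 N/C.

|E| ≈ 9.15×10^5 V/m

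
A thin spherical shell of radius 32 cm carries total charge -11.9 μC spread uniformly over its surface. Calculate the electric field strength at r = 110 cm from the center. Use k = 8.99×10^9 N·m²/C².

E ≈ 8.84×10^4 V/m

Symmetry ⇒ E = E(r) r̂. Gaussian sphere of radius r = 110 cm (r > 32 cm).
The entire shell is enclosed: Q_enc = -1.19×10^-5 C.
Since E is radial and uniform over the Gaussian sphere, Φ = E·4πr² = Q_enc/ε₀.
E = k|Q_enc|/r² = (8.99×10^9)(1.19×10^-5)/(1.1)² = 8.84×10^4 N/C.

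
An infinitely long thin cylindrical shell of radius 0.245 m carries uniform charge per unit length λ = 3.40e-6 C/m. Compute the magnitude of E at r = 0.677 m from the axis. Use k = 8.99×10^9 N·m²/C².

E ≈ 9.03e4 V/m

Coaxial Gaussian cylinder, radius r = 0.677 m, length L (r > 0.245 m).
The full line charge is enclosed: λ_enc = 3.40×10^-6 C/m.
Applying ∮E·dA = Q_enc/ε₀ with the end caps contributing no flux:
E = 2k|λ_enc|/r = 2(8.99×10^9)(3.40×10^-6)/(0.677) = 9.03×10^4 N/C.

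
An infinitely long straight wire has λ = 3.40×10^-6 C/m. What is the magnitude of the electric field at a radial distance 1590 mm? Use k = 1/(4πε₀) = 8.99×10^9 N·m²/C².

By cylindrical symmetry E is radial; use a coaxial Gaussian cylinder of radius 1590 mm and length L.
Q_enc = λL, so λ_enc = 3.40e-6 C/m.
Applying ∮E·dA = Q_enc/ε₀ with the end caps contributing no flux:
E = 2k|λ_enc|/r = 2(8.99×10^9)(3.40×10^-6)/(1.59) = 3.84×10^4 N/C.

|E| = 3.84×10^4 V/m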